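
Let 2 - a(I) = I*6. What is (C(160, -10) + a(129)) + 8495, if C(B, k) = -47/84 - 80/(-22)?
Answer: 7138895/924 ≈ 7726.1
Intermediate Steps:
C(B, k) = 2843/924 (C(B, k) = -47*1/84 - 80*(-1/22) = -47/84 + 40/11 = 2843/924)
a(I) = 2 - 6*I (a(I) = 2 - I*6 = 2 - 6*I)
(C(160, -10) + a(129)) + 8495 = (2843/924 + (2 - 6*129)) + 8495 = (2843/924 + (2 - 774)) + 8495 = (2843/924 - 772) + 8495 = -710485/924 + 8495 = 7138895/924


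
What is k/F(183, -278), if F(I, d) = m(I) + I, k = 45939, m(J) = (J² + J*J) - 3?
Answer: 15313/22386 ≈ 0.68404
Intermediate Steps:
m(J) = -3 + 2*J² (m(J) = (J² + J²) - 3 = 2*J² - 3 = -3 + 2*J²)
F(I, d) = -3 + I + 2*I² (F(I, d) = (-3 + 2*I²) + I = -3 + I + 2*I²)
k/F(183, -278) = 45939/(-3 + 183 + 2*183²) = 45939/(-3 + 183 + 2*33489) = 45939/(-3 + 183 + 66978) = 45939/67158 = 45939*(1/67158) = 15313/22386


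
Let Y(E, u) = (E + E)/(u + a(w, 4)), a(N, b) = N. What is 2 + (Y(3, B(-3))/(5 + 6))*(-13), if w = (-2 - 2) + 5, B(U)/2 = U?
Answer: 188/55 ≈ 3.4182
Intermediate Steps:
B(U) = 2*U
w = 1 (w = -4 + 5 = 1)
Y(E, u) = 2*E/(1 + u) (Y(E, u) = (E + E)/(u + 1) = (2*E)/(1 + u) = 2*E/(1 + u))
2 + (Y(3, B(-3))/(5 + 6))*(-13) = 2 + ((2*3/(1 + 2*(-3)))/(5 + 6))*(-13) = 2 + ((2*3/(1 - 6))/11)*(-13) = 2 + ((2*3/(-5))*(1/11))*(-13) = 2 + ((2*3*(-⅕))*(1/11))*(-13) = 2 - 6/5*1/11*(-13) = 2 - 6/55*(-13) = 2 + 78/55 = 188/55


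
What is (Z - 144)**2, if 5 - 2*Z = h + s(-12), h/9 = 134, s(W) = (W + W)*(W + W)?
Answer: 4264225/4 ≈ 1.0661e+6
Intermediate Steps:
s(W) = 4*W**2 (s(W) = (2*W)*(2*W) = 4*W**2)
h = 1206 (h = 9*134 = 1206)
Z = -1777/2 (Z = 5/2 - (1206 + 4*(-12)**2)/2 = 5/2 - (1206 + 4*144)/2 = 5/2 - (1206 + 576)/2 = 5/2 - 1/2*1782 = 5/2 - 891 = -1777/2 ≈ -888.50)
(Z - 144)**2 = (-1777/2 - 144)**2 = (-2065/2)**2 = 4264225/4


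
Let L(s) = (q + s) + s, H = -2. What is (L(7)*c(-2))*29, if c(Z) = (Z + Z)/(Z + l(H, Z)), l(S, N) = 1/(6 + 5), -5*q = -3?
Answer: 93148/105 ≈ 887.12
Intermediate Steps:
q = ⅗ (q = -⅕*(-3) = ⅗ ≈ 0.60000)
L(s) = ⅗ + 2*s (L(s) = (⅗ + s) + s = ⅗ + 2*s)
l(S, N) = 1/11
c(Z) = 2*Z/(1/11 + Z) (c(Z) = (Z + Z)/(Z + 1/11) = (2*Z)/(1/11 + Z) = 2*Z/(1/11 + Z))
(L(7)*c(-2))*29 = ((⅗ + 2*7)*(22*(-2)/(1 + 11*(-2))))*29 = ((⅗ + 14)*(22*(-2)/(1 - 22)))*29 = (73*(22*(-2)/(-21))/5)*29 = (73*(22*(-2)*(-1/21))/5)*29 = ((73/5)*(44/21))*29 = (3212/105)*29 = 93148/105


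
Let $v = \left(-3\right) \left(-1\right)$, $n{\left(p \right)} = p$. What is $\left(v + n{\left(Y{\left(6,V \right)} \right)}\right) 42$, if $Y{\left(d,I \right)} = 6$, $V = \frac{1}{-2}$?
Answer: $378$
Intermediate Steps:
$V = - \frac{1}{2} \approx -0.5$
$v = 3$
$\left(v + n{\left(Y{\left(6,V \right)} \right)}\right) 42 = \left(3 + 6\right) 42 = 9 \cdot 42 = 378$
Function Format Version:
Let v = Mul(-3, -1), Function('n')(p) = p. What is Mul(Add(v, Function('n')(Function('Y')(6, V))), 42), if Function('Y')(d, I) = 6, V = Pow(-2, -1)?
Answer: 378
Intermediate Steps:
V = Rational(-1, 2) ≈ -0.50000
v = 3
Mul(Add(v, Function('n')(Function('Y')(6, V))), 42) = Mul(Add(3, 6), 42) = Mul(9, 42) = 378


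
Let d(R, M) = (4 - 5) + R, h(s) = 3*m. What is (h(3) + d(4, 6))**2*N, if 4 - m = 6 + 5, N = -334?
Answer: -108216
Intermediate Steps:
m = -7 (m = 4 - (6 + 5) = 4 - 1*11 = 4 - 11 = -7)
h(s) = -21 (h(s) = 3*(-7) = -21)
d(R, M) = -1 + R
(h(3) + d(4, 6))**2*N = (-21 + (-1 + 4))**2*(-334) = (-21 + 3)**2*(-334) = (-18)**2*(-334) = 324*(-334) = -108216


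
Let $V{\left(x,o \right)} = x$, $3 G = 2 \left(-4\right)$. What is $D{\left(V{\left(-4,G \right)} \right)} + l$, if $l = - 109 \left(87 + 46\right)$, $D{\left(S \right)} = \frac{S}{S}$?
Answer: $-14496$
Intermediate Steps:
$G = - \frac{8}{3}$ ($G = \frac{2 \left(-4\right)}{3} = \frac{1}{3} \left(-8\right) = - \frac{8}{3} \approx -2.6667$)
$D{\left(S \right)} = 1$
$l = -14497$ ($l = \left(-109\right) 133 = -14497$)
$D{\left(V{\left(-4,G \right)} \right)} + l = 1 - 14497 = -14496$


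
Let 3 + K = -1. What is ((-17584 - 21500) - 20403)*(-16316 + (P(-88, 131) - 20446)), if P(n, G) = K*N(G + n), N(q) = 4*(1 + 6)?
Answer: 2193523638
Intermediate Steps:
K = -4 (K = -3 - 1 = -4)
N(q) = 28 (N(q) = 4*7 = 28)
P(n, G) = -112 (P(n, G) = -4*28 = -112)
((-17584 - 21500) - 20403)*(-16316 + (P(-88, 131) - 20446)) = ((-17584 - 21500) - 20403)*(-16316 + (-112 - 20446)) = (-39084 - 20403)*(-16316 - 20558) = -59487*(-36874) = 2193523638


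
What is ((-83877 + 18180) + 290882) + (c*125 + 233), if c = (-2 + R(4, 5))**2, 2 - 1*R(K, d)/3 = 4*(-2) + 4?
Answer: 257418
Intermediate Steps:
R(K, d) = 18 (R(K, d) = 6 - 3*(4*(-2) + 4) = 6 - 3*(-8 + 4) = 6 - 3*(-4) = 6 + 12 = 18)
c = 256 (c = (-2 + 18)**2 = 16**2 = 256)
((-83877 + 18180) + 290882) + (c*125 + 233) = ((-83877 + 18180) + 290882) + (256*125 + 233) = (-65697 + 290882) + (32000 + 233) = 225185 + 32233 = 257418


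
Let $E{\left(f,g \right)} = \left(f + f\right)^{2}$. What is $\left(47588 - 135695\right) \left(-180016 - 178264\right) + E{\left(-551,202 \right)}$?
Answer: $31568190364$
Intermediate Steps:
$E{\left(f,g \right)} = 4 f^{2}$ ($E{\left(f,g \right)} = \left(2 f\right)^{2} = 4 f^{2}$)
$\left(47588 - 135695\right) \left(-180016 - 178264\right) + E{\left(-551,202 \right)} = \left(47588 - 135695\right) \left(-180016 - 178264\right) + 4 \left(-551\right)^{2} = \left(-88107\right) \left(-358280\right) + 4 \cdot 303601 = 31566975960 + 1214404 = 31568190364$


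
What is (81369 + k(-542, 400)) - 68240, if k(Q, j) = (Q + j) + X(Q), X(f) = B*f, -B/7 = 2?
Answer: 20575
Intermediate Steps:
B = -14 (B = -7*2 = -14)
X(f) = -14*f
k(Q, j) = j - 13*Q (k(Q, j) = (Q + j) - 14*Q = j - 13*Q)
(81369 + k(-542, 400)) - 68240 = (81369 + (400 - 13*(-542))) - 68240 = (81369 + (400 + 7046)) - 68240 = (81369 + 7446) - 68240 = 88815 - 68240 = 20575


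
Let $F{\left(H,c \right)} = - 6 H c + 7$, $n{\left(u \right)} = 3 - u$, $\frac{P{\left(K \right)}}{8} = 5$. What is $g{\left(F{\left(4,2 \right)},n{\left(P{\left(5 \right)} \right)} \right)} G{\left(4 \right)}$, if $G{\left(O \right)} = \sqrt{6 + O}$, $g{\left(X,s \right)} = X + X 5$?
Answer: $- 246 \sqrt{10} \approx -777.92$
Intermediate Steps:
$P{\left(K \right)} = 40$ ($P{\left(K \right)} = 8 \cdot 5 = 40$)
$F{\left(H,c \right)} = 7 - 6 H c$ ($F{\left(H,c \right)} = - 6 H c + 7 = 7 - 6 H c$)
$g{\left(X,s \right)} = 6 X$ ($g{\left(X,s \right)} = X + 5 X = 6 X$)
$g{\left(F{\left(4,2 \right)},n{\left(P{\left(5 \right)} \right)} \right)} G{\left(4 \right)} = 6 \left(7 - 24 \cdot 2\right) \sqrt{6 + 4} = 6 \left(7 - 48\right) \sqrt{10} = 6 \left(-41\right) \sqrt{10} = - 246 \sqrt{10}$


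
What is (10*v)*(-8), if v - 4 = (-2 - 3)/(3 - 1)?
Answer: -120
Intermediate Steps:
v = 3/2 (v = 4 + (-2 - 3)/(3 - 1) = 4 - 5/2 = 3/2 ≈ 1.5000)
(10*v)*(-8) = (10*(3/2))*(-8) = 15*(-8) = -120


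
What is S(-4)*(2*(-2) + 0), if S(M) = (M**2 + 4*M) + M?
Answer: 16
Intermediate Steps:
S(M) = M**2 + 5*M
S(-4)*(2*(-2) + 0) = (-4*(5 - 4))*(2*(-2) + 0) = (-4*1)*(-4 + 0) = -4*(-4) = 16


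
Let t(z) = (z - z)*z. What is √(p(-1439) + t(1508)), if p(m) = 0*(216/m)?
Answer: 0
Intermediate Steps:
p(m) = 0
t(z) = 0 (t(z) = 0*z = 0)
√(p(-1439) + t(1508)) = √(0 + 0) = √0 = 0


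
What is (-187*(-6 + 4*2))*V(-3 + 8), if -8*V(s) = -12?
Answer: -561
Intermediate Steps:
V(s) = 3/2 (V(s) = -⅛*(-12) = 3/2)
(-187*(-6 + 4*2))*V(-3 + 8) = -187*(-6 + 4*2)*(3/2) = -187*(-6 + 8)*(3/2) = -187*2*(3/2) = -374*3/2 = -561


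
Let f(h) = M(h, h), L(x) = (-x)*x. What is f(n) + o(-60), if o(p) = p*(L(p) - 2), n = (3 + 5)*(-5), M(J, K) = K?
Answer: 216080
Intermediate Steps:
L(x) = -x²
n = -40 (n = 8*(-5) = -40)
o(p) = p*(-2 - p²) (o(p) = p*(-p² - 2) = p*(-2 - p²))
f(h) = h
f(n) + o(-60) = -40 - 1*(-60)*(2 + (-60)²) = -40 - 1*(-60)*(2 + 3600) = -40 - 1*(-60)*3602 = -40 + 216120 = 216080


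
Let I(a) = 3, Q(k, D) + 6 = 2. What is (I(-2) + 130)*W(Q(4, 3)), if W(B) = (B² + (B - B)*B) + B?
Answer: 1596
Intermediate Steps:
Q(k, D) = -4 (Q(k, D) = -6 + 2 = -4)
W(B) = B + B² (W(B) = (B² + 0*B) + B = (B² + 0) + B = B² + B = B + B²)
(I(-2) + 130)*W(Q(4, 3)) = (3 + 130)*(-4*(1 - 4)) = 133*(-4*(-3)) = 133*12 = 1596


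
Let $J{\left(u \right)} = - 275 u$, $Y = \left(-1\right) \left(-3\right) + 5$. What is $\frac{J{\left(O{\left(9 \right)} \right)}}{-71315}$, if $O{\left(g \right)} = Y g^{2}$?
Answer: $\frac{35640}{14263} \approx 2.4988$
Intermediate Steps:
$Y = 8$ ($Y = 3 + 5 = 8$)
$O{\left(g \right)} = 8 g^{2}$
$\frac{J{\left(O{\left(9 \right)} \right)}}{-71315} = \frac{\left(-275\right) 8 \cdot 9^{2}}{-71315} = - 275 \cdot 8 \cdot 81 \left(- \frac{1}{71315}\right) = \left(-275\right) 648 \left(- \frac{1}{71315}\right) = \left(-178200\right) \left(- \frac{1}{71315}\right) = \frac{35640}{14263}$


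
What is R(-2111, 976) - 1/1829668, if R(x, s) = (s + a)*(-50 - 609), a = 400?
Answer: -1659113667713/1829668 ≈ -9.0678e+5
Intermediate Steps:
R(x, s) = -263600 - 659*s (R(x, s) = (s + 400)*(-50 - 609) = (400 + s)*(-659) = -263600 - 659*s)
R(-2111, 976) - 1/1829668 = (-263600 - 659*976) - 1/1829668 = (-263600 - 643184) - 1*1/1829668 = -906784 - 1/1829668 = -1659113667713/1829668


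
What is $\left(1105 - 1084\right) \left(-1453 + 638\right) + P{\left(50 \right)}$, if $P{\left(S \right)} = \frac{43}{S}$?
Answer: $- \frac{855707}{50} \approx -17114.0$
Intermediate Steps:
$\left(1105 - 1084\right) \left(-1453 + 638\right) + P{\left(50 \right)} = \left(1105 - 1084\right) \left(-1453 + 638\right) + \frac{43}{50} = 21 \left(-815\right) + 43 \cdot \frac{1}{50} = -17115 + \frac{43}{50} = - \frac{855707}{50}$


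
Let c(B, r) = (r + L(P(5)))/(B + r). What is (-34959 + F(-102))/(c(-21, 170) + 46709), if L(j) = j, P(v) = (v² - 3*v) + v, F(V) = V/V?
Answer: -2604371/3479913 ≈ -0.74840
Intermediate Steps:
F(V) = 1
P(v) = v² - 2*v
c(B, r) = (15 + r)/(B + r) (c(B, r) = (r + 5*(-2 + 5))/(B + r) = (r + 5*3)/(B + r) = (r + 15)/(B + r) = (15 + r)/(B + r))
(-34959 + F(-102))/(c(-21, 170) + 46709) = (-34959 + 1)/((15 + 170)/(-21 + 170) + 46709) = -34958/(185/149 + 46709) = -34958/6959826/149 = -34958*149/6959826 = -2604371/3479913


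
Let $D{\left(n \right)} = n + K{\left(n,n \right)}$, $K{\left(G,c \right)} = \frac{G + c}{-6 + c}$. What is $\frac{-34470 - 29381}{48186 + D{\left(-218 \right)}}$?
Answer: $- \frac{3575656}{2686317} \approx -1.3311$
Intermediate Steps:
$K{\left(G,c \right)} = \frac{G + c}{-6 + c}$
$D{\left(n \right)} = n + \frac{2 n}{-6 + n}$ ($D{\left(n \right)} = n + \frac{n + n}{-6 + n} = n + \frac{2 n}{-6 + n}$)
$\frac{-34470 - 29381}{48186 + D{\left(-218 \right)}} = \frac{-34470 - 29381}{48186 - \frac{218 \left(-4 - 218\right)}{-6 - 218}} = - \frac{63851}{48186 - 218 \frac{1}{-224} \left(-222\right)} = - \frac{63851}{48186 - \left(- \frac{109}{112}\right) \left(-222\right)} = - \frac{63851}{48186 - \frac{12099}{56}} = - \frac{63851}{\frac{2686317}{56}} = \left(-63851\right) \frac{56}{2686317} = - \frac{3575656}{2686317}$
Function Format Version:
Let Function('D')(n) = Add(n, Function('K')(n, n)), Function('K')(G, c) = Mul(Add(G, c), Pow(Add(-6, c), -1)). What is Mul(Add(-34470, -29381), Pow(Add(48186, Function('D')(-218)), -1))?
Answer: Rational(-3575656, 2686317) ≈ -1.3311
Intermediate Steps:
Function('K')(G, c) = Mul(Pow(Add(-6, c), -1), Add(G, c))
Function('D')(n) = Add(n, Mul(2, n, Pow(Add(-6, n), -1))) (Function('D')(n) = Add(n, Mul(Pow(Add(-6, n), -1), Add(n, n))) = Add(n, Mul(Pow(Add(-6, n), -1), Mul(2, n))) = Add(n, Mul(2, n, Pow(Add(-6, n), -1))))
Mul(Add(-34470, -29381), Pow(Add(48186, Function('D')(-218)), -1)) = Mul(Add(-34470, -29381), Pow(Add(48186, Mul(-218, Pow(Add(-6, -218), -1), Add(-4, -218))), -1)) = Mul(-63851, Pow(Add(48186, Mul(-218, Pow(-224, -1), -222)), -1)) = Mul(-63851, Pow(Add(48186, Mul(-218, Rational(-1, 224), -222)), -1)) = Mul(-63851, Pow(Add(48186, Rational(-12099, 56)), -1)) = Mul(-63851, Pow(Rational(2686317, 56), -1)) = Mul(-63851, Rational(56, 2686317)) = Rational(-3575656, 2686317)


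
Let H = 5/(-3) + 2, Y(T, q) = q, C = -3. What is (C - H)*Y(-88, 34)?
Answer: -340/3 ≈ -113.33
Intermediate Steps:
H = 1/3 (H = 5*(-1/3) + 2 = -5/3 + 2 = 1/3 ≈ 0.33333)
(C - H)*Y(-88, 34) = (-3 - 1*1/3)*34 = (-3 - 1/3)*34 = -10/3*34 = -340/3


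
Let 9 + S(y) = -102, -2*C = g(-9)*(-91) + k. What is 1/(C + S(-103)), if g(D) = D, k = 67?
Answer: -1/554 ≈ -0.0018051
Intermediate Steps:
C = -443 (C = -(-9*(-91) + 67)/2 = -(819 + 67)/2 = -1/2*886 = -443)
S(y) = -111 (S(y) = -9 - 102 = -111)
1/(C + S(-103)) = 1/(-443 - 111) = 1/(-554) = -1/554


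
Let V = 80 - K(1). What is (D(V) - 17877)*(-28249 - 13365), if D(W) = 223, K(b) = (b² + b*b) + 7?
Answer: 734653556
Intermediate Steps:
K(b) = 7 + 2*b² (K(b) = (b² + b²) + 7 = 2*b² + 7 = 7 + 2*b²)
V = 71 (V = 80 - (7 + 2*1²) = 80 - (7 + 2*1) = 80 - (7 + 2) = 80 - 1*9 = 80 - 9 = 71)
(D(V) - 17877)*(-28249 - 13365) = (223 - 17877)*(-28249 - 13365) = -17654*(-41614) = 734653556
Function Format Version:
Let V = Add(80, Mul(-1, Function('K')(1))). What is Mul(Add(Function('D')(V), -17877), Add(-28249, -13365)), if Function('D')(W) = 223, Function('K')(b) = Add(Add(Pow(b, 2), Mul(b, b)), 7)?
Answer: 734653556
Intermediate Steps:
Function('K')(b) = Add(7, Mul(2, Pow(b, 2))) (Function('K')(b) = Add(Add(Pow(b, 2), Pow(b, 2)), 7) = Add(Mul(2, Pow(b, 2)), 7) = Add(7, Mul(2, Pow(b, 2))))
V = 71 (V = Add(80, Mul(-1, Add(7, Mul(2, Pow(1, 2))))) = Add(80, Mul(-1, Add(7, Mul(2, 1)))) = Add(80, Mul(-1, Add(7, 2))) = Add(80, Mul(-1, 9)) = Add(80, -9) = 71)
Mul(Add(Function('D')(V), -17877), Add(-28249, -13365)) = Mul(Add(223, -17877), Add(-28249, -13365)) = Mul(-17654, -41614) = 734653556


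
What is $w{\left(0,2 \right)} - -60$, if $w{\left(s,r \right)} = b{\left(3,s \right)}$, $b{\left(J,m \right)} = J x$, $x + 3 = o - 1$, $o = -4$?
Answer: $36$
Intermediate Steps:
$x = -8$ ($x = -3 - 5 = -8$)
$b{\left(J,m \right)} = - 8 J$ ($b{\left(J,m \right)} = J \left(-8\right) = - 8 J$)
$w{\left(s,r \right)} = -24$ ($w{\left(s,r \right)} = \left(-8\right) 3 = -24$)
$w{\left(0,2 \right)} - -60 = -24 - -60 = -24 + 60 = 36$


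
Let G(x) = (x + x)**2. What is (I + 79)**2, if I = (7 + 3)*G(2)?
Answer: 57121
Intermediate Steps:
G(x) = 4*x**2 (G(x) = (2*x)**2 = 4*x**2)
I = 160 (I = (7 + 3)*(4*2**2) = 10*(4*4) = 10*16 = 160)
(I + 79)**2 = (160 + 79)**2 = 239**2 = 57121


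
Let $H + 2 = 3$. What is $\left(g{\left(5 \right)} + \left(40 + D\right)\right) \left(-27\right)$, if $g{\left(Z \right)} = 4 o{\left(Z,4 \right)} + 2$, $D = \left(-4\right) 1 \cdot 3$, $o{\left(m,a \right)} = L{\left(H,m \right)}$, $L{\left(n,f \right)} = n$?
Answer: $-918$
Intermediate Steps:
$H = 1$ ($H = -2 + 3 = 1$)
$o{\left(m,a \right)} = 1$
$D = -12$ ($D = \left(-4\right) 3 = -12$)
$g{\left(Z \right)} = 6$ ($g{\left(Z \right)} = 4 \cdot 1 + 2 = 4 + 2 = 6$)
$\left(g{\left(5 \right)} + \left(40 + D\right)\right) \left(-27\right) = \left(6 + \left(40 - 12\right)\right) \left(-27\right) = \left(6 + 28\right) \left(-27\right) = 34 \left(-27\right) = -918$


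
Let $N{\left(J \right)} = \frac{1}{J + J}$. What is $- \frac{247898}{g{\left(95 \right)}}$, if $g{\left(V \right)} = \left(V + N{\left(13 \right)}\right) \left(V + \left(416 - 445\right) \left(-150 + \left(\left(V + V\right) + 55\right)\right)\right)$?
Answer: $\frac{230191}{234745} \approx 0.9806$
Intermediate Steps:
$N{\left(J \right)} = \frac{1}{2 J}$
$g{\left(V \right)} = \left(2755 - 57 V\right) \left(\frac{1}{26} + V\right)$ ($g{\left(V \right)} = \left(V + \frac{1}{2 \cdot 13}\right) \left(V + \left(416 - 445\right) \left(-150 + \left(\left(V + V\right) + 55\right)\right)\right) = \left(V + \frac{1}{2} \cdot \frac{1}{13}\right) \left(V - 29 \left(-150 + \left(2 V + 55\right)\right)\right) = \left(V + \frac{1}{26}\right) \left(V - 29 \left(-150 + \left(55 + 2 V\right)\right)\right) = \left(\frac{1}{26} + V\right) \left(V - 29 \left(-95 + 2 V\right)\right) = \left(\frac{1}{26} + V\right) \left(V - \left(-2755 + 58 V\right)\right) = \left(\frac{1}{26} + V\right) \left(2755 - 57 V\right) = \left(2755 - 57 V\right) \left(\frac{1}{26} + V\right)$)
$- \frac{247898}{g{\left(95 \right)}} = - \frac{247898}{\frac{2755}{26} - 57 \cdot 95^{2} + \frac{71573}{26} \cdot 95} = - \frac{247898}{\frac{2755}{26} - 514425 + \frac{6799435}{26}} = - \frac{247898}{- \frac{3286430}{13}} = \left(-247898\right) \left(- \frac{13}{3286430}\right) = \frac{230191}{234745}$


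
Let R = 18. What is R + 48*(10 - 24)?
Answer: -654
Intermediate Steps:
R + 48*(10 - 24) = 18 + 48*(10 - 24) = 18 + 48*(-14) = 18 - 672 = -654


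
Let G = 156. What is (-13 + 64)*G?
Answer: 7956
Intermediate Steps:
(-13 + 64)*G = (-13 + 64)*156 = 51*156 = 7956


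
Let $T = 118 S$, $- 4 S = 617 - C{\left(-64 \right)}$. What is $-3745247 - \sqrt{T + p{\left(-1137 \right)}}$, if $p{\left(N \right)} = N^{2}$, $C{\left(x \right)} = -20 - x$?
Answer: $-3745247 - \frac{13 \sqrt{30198}}{2} \approx -3.7464 \cdot 10^{6}$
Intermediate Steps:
$S = - \frac{573}{4}$ ($S = - \frac{617 - \left(-20 - -64\right)}{4} = - \frac{617 - \left(-20 + 64\right)}{4} = - \frac{617 - 44}{4} = \left(- \frac{1}{4}\right) 573 = - \frac{573}{4} \approx -143.25$)
$T = - \frac{33807}{2}$ ($T = 118 \left(- \frac{573}{4}\right) = - \frac{33807}{2} \approx -16904.0$)
$-3745247 - \sqrt{T + p{\left(-1137 \right)}} = -3745247 - \sqrt{- \frac{33807}{2} + \left(-1137\right)^{2}} = -3745247 - \sqrt{- \frac{33807}{2} + 1292769} = -3745247 - \sqrt{\frac{2551731}{2}} = -3745247 - \frac{13 \sqrt{30198}}{2}$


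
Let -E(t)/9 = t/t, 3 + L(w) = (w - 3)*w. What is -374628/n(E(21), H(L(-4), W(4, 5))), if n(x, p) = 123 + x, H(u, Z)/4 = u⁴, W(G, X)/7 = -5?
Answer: -62438/19 ≈ -3286.2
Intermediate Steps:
W(G, X) = -35 (W(G, X) = 7*(-5) = -35)
L(w) = -3 + w*(-3 + w) (L(w) = -3 + (w - 3)*w = -3 + (-3 + w)*w = -3 + w*(-3 + w))
E(t) = -9 (E(t) = -9*t/t = -9*1 = -9)
H(u, Z) = 4*u⁴
-374628/n(E(21), H(L(-4), W(4, 5))) = -374628/(123 - 9) = -374628/114 = -374628*1/114 = -62438/19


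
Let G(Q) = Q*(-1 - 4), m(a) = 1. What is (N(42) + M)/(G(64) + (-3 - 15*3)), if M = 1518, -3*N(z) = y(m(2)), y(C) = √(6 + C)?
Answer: -33/8 + √7/1104 ≈ -4.1226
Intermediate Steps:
N(z) = -√7/3 (N(z) = -√(6 + 1)/3 = -√7/3)
G(Q) = -5*Q (G(Q) = Q*(-5) = -5*Q)
(N(42) + M)/(G(64) + (-3 - 15*3)) = (-√7/3 + 1518)/(-5*64 + (-3 - 15*3)) = (1518 - √7/3)/(-320 + (-3 - 45)) = (1518 - √7/3)/(-320 - 48) = (1518 - √7/3)/(-368) = (1518 - √7/3)*(-1/368) = -33/8 + √7/1104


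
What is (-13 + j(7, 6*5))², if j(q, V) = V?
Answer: 289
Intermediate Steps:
(-13 + j(7, 6*5))² = (-13 + 6*5)² = (-13 + 30)² = 17² = 289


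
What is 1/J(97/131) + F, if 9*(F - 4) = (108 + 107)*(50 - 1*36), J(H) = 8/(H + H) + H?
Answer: 237863801/702477 ≈ 338.61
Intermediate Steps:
J(H) = H + 4/H (J(H) = 8/((2*H)) + H = 8*(1/(2*H)) + H = 4/H + H = H + 4/H)
F = 3046/9 (F = 4 + ((108 + 107)*(50 - 1*36))/9 = 4 + (215*(50 - 36))/9 = 4 + (215*14)/9 = 4 + (⅑)*3010 = 4 + 3010/9 = 3046/9 ≈ 338.44)
1/J(97/131) + F = 1/(97/131 + 4/((97/131))) + 3046/9 = 1/(97*(1/131) + 4/((97*(1/131)))) + 3046/9 = 1/(97/131 + 4/(97/131)) + 3046/9 = 1/(97/131 + 4*(131/97)) + 3046/9 = 1/(97/131 + 524/97) + 3046/9 = 1/(78053/12707) + 3046/9 = 12707/78053 + 3046/9 = 237863801/702477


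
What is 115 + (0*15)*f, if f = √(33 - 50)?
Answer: 115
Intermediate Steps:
f = I*√17 (f = √(-17) = I*√17 ≈ 4.1231*I)
115 + (0*15)*f = 115 + (0*15)*(I*√17) = 115 + 0*(I*√17) = 115 + 0 = 115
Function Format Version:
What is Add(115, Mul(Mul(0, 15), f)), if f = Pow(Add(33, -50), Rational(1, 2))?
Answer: 115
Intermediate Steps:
f = Mul(I, Pow(17, Rational(1, 2))) (f = Pow(-17, Rational(1, 2)) = Mul(I, Pow(17, Rational(1, 2))) ≈ Mul(4.1231, I))
Add(115, Mul(Mul(0, 15), f)) = Add(115, Mul(Mul(0, 15), Mul(I, Pow(17, Rational(1, 2))))) = Add(115, Mul(0, Mul(I, Pow(17, Rational(1, 2))))) = Add(115, 0) = 115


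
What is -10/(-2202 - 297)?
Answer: 10/2499 ≈ 0.0040016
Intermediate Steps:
-10/(-2202 - 297) = -10/(-2499) = -10*(-1/2499) = 10/2499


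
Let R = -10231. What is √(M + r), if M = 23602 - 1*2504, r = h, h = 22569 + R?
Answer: 2*√8359 ≈ 182.86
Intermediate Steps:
h = 12338 (h = 22569 - 10231 = 12338)
r = 12338
M = 21098 (M = 23602 - 2504 = 21098)
√(M + r) = √(21098 + 12338) = √33436 = 2*√8359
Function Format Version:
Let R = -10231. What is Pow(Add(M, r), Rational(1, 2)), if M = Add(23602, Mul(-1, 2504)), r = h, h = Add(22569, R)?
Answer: Mul(2, Pow(8359, Rational(1, 2))) ≈ 182.86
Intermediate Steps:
h = 12338 (h = Add(22569, -10231) = 12338)
r = 12338
M = 21098 (M = Add(23602, -2504) = 21098)
Pow(Add(M, r), Rational(1, 2)) = Pow(Add(21098, 12338), Rational(1, 2)) = Pow(33436, Rational(1, 2)) = Mul(2, Pow(8359, Rational(1, 2)))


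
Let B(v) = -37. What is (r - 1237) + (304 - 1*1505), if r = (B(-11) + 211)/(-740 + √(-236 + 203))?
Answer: -1335258014/547633 - 174*I*√33/547633 ≈ -2438.2 - 0.0018252*I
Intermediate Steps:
r = 174/(-740 + I*√33) (r = (-37 + 211)/(-740 + √(-236 + 203)) = 174/(-740 + √(-33)) = 174/(-740 + I*√33) ≈ -0.23512 - 0.0018252*I)
(r - 1237) + (304 - 1*1505) = ((-128760/547633 - 174*I*√33/547633) - 1237) + (304 - 1*1505) = (-677550781/547633 - 174*I*√33/547633) + (304 - 1505) = (-677550781/547633 - 174*I*√33/547633) - 1201 = -1335258014/547633 - 174*I*√33/547633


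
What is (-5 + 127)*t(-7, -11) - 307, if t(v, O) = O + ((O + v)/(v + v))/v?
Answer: -81899/49 ≈ -1671.4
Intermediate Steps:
t(v, O) = O + (O + v)/(2*v²) (t(v, O) = O + ((O + v)/((2*v)))/v = O + ((O + v)*(1/(2*v)))/v = O + ((O + v)/(2*v))/v = O + (O + v)/(2*v²))
(-5 + 127)*t(-7, -11) - 307 = (-5 + 127)*(-11 + (½)/(-7) + (½)*(-11)/(-7)²) - 307 = 122*(-11 + (½)*(-⅐) + (½)*(-11)*(1/49)) - 307 = 122*(-11 - 1/14 - 11/98) - 307 = 122*(-548/49) - 307 = -66856/49 - 307 = -81899/49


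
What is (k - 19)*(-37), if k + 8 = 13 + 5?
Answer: 333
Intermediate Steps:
k = 10 (k = -8 + (13 + 5) = -8 + 18 = 10)
(k - 19)*(-37) = (10 - 19)*(-37) = -9*(-37) = 333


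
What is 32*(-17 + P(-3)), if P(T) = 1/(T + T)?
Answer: -1648/3 ≈ -549.33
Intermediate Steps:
P(T) = 1/(2*T)
32*(-17 + P(-3)) = 32*(-17 + (1/2)/(-3)) = 32*(-17 + (1/2)*(-1/3)) = 32*(-17 - 1/6) = 32*(-103/6) = -1648/3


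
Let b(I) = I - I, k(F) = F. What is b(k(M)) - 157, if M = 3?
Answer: -157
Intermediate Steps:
b(I) = 0
b(k(M)) - 157 = 0 - 157 = -157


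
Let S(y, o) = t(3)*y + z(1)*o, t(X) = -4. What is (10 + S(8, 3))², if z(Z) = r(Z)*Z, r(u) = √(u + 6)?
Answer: 547 - 132*√7 ≈ 197.76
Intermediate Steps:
r(u) = √(6 + u)
z(Z) = Z*√(6 + Z) (z(Z) = √(6 + Z)*Z = Z*√(6 + Z))
S(y, o) = -4*y + o*√7 (S(y, o) = -4*y + (1*√(6 + 1))*o = -4*y + (1*√7)*o = -4*y + √7*o = -4*y + o*√7)
(10 + S(8, 3))² = (10 + (-4*8 + 3*√7))² = (10 + (-32 + 3*√7))² = (-22 + 3*√7)²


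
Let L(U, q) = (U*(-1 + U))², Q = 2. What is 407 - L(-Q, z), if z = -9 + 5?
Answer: 371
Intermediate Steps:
z = -4
L(U, q) = U²*(-1 + U)²
407 - L(-Q, z) = 407 - (-1*2)²*(-1 - 1*2)² = 407 - (-2)²*(-1 - 2)² = 407 - 4*(-3)² = 407 - 4*9 = 407 - 1*36 = 407 - 36 = 371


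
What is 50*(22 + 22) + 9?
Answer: 2209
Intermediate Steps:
50*(22 + 22) + 9 = 50*44 + 9 = 2200 + 9 = 2209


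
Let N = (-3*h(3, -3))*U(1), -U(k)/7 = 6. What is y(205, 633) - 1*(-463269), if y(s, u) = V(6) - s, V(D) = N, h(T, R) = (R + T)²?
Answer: 463064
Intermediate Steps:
U(k) = -42 (U(k) = -7*6 = -42)
N = 0 (N = -3*(-3 + 3)²*(-42) = -3*0²*(-42) = -3*0*(-42) = 0*(-42) = 0)
V(D) = 0
y(s, u) = -s (y(s, u) = 0 - s = -s)
y(205, 633) - 1*(-463269) = -1*205 - 1*(-463269) = -205 + 463269 = 463064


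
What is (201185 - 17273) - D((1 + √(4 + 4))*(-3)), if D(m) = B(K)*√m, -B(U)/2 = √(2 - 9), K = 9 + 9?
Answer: 183912 - 2*√(21 + 42*√2) ≈ 1.8389e+5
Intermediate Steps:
K = 18
B(U) = -2*I*√7 (B(U) = -2*√(2 - 9) = -2*I*√7)
D(m) = -2*I*√7*√m (D(m) = (-2*I*√7)*√m = -2*I*√7*√m)
(201185 - 17273) - D((1 + √(4 + 4))*(-3)) = (201185 - 17273) - (-2)*I*√7*√((1 + √(4 + 4))*(-3)) = 183912 - (-2)*I*√7*√((1 + √8)*(-3)) = 183912 - (-2)*I*√7*√((1 + 2*√2)*(-3)) = 183912 - (-2)*I*√7*√(-3 - 6*√2) = 183912 + 2*I*√7*√(-3 - 6*√2)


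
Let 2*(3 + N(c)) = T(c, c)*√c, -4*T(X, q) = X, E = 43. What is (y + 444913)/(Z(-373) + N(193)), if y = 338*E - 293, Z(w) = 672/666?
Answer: 720864433536/88573245473 - 8734773054096*√193/88573245473 ≈ -1361.9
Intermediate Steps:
T(X, q) = -X/4
Z(w) = 112/111 (Z(w) = 672*(1/666) = 112/111)
N(c) = -3 - c^(3/2)/8 (N(c) = -3 + ((-c/4)*√c)/2 = -3 + (-c^(3/2)/4)/2 = -3 - c^(3/2)/8)
y = 14241 (y = 338*43 - 293 = 14534 - 293 = 14241)
(y + 444913)/(Z(-373) + N(193)) = (14241 + 444913)/(112/111 + (-3 - 193*√193/8)) = 459154/(112/111 + (-3 - 193*√193/8)) = 459154/(-221/111 - 193*√193/8)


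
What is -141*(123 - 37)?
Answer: -12126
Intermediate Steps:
-141*(123 - 37) = -141*86 = -12126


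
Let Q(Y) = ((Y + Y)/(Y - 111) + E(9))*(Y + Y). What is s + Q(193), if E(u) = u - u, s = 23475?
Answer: 1036973/41 ≈ 25292.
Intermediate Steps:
E(u) = 0
Q(Y) = 4*Y**2/(-111 + Y) (Q(Y) = ((Y + Y)/(Y - 111) + 0)*(Y + Y) = ((2*Y)/(-111 + Y) + 0)*(2*Y) = (2*Y/(-111 + Y) + 0)*(2*Y) = (2*Y/(-111 + Y))*(2*Y) = 4*Y**2/(-111 + Y))
s + Q(193) = 23475 + 4*193**2/(-111 + 193) = 23475 + 4*37249/82 = 23475 + 4*37249*(1/82) = 23475 + 74498/41 = 1036973/41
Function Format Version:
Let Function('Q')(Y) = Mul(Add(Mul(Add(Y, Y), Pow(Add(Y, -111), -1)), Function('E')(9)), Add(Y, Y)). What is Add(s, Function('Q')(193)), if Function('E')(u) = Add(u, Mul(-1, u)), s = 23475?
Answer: Rational(1036973, 41) ≈ 25292.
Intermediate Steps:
Function('E')(u) = 0
Function('Q')(Y) = Mul(4, Pow(Y, 2), Pow(Add(-111, Y), -1)) (Function('Q')(Y) = Mul(Add(Mul(Add(Y, Y), Pow(Add(Y, -111), -1)), 0), Add(Y, Y)) = Mul(Add(Mul(Mul(2, Y), Pow(Add(-111, Y), -1)), 0), Mul(2, Y)) = Mul(Add(Mul(2, Y, Pow(Add(-111, Y), -1)), 0), Mul(2, Y)) = Mul(Mul(2, Y, Pow(Add(-111, Y), -1)), Mul(2, Y)) = Mul(4, Pow(Y, 2), Pow(Add(-111, Y), -1)))
Add(s, Function('Q')(193)) = Add(23475, Mul(4, Pow(193, 2), Pow(Add(-111, 193), -1))) = Add(23475, Mul(4, 37249, Pow(82, -1))) = Add(23475, Mul(4, 37249, Rational(1, 82))) = Add(23475, Rational(74498, 41)) = Rational(1036973, 41)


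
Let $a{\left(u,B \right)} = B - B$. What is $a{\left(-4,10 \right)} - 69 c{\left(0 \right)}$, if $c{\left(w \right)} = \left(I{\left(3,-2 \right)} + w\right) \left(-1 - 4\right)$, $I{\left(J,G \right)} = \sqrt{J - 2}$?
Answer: $345$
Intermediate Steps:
$I{\left(J,G \right)} = \sqrt{-2 + J}$
$a{\left(u,B \right)} = 0$
$c{\left(w \right)} = -5 - 5 w$ ($c{\left(w \right)} = \left(\sqrt{-2 + 3} + w\right) \left(-1 - 4\right) = \left(\sqrt{1} + w\right) \left(-5\right) = \left(1 + w\right) \left(-5\right) = -5 - 5 w$)
$a{\left(-4,10 \right)} - 69 c{\left(0 \right)} = 0 - 69 \left(-5 - 0\right) = 0 - 69 \left(-5 + 0\right) = 0 - -345 = 0 + 345 = 345$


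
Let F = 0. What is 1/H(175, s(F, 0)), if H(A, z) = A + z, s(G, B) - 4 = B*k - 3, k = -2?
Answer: 1/176 ≈ 0.0056818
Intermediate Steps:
s(G, B) = 1 - 2*B (s(G, B) = 4 + (B*(-2) - 3) = 4 + (-2*B - 3) = 4 + (-3 - 2*B) = 1 - 2*B)
1/H(175, s(F, 0)) = 1/(175 + (1 - 2*0)) = 1/(175 + (1 + 0)) = 1/(175 + 1) = 1/176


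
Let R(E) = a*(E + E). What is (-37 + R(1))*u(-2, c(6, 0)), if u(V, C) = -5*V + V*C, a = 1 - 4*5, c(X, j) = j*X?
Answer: -750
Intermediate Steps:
c(X, j) = X*j
a = -19 (a = 1 - 20 = -19)
u(V, C) = -5*V + C*V
R(E) = -38*E (R(E) = -19*(E + E) = -38*E)
(-37 + R(1))*u(-2, c(6, 0)) = (-37 - 38*1)*(-2*(-5 + 6*0)) = (-37 - 38)*(-2*(-5 + 0)) = -(-150)*(-5) = -75*10 = -750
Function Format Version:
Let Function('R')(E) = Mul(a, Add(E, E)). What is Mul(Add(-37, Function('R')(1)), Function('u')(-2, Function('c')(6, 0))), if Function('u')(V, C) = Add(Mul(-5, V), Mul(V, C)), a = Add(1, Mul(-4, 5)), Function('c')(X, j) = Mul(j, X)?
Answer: -750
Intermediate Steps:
Function('c')(X, j) = Mul(X, j)
a = -19 (a = Add(1, -20) = -19)
Function('u')(V, C) = Add(Mul(-5, V), Mul(C, V))
Function('R')(E) = Mul(-38, E) (Function('R')(E) = Mul(-19, Add(E, E)) = Mul(-19, Mul(2, E)) = Mul(-38, E))
Mul(Add(-37, Function('R')(1)), Function('u')(-2, Function('c')(6, 0))) = Mul(Add(-37, Mul(-38, 1)), Mul(-2, Add(-5, Mul(6, 0)))) = Mul(Add(-37, -38), Mul(-2, Add(-5, 0))) = Mul(-75, Mul(-2, -5)) = Mul(-75, 10) = -750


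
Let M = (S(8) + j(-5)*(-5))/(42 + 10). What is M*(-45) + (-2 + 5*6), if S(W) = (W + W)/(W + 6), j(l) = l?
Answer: 1957/364 ≈ 5.3764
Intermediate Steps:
S(W) = 2*W/(6 + W) (S(W) = (2*W)/(6 + W) = 2*W/(6 + W))
M = 183/364 (M = (2*8/(6 + 8) - 5*(-5))/(42 + 10) = (2*8/14 + 25)/52 = (2*8*(1/14) + 25)*(1/52) = (8/7 + 25)*(1/52) = (183/7)*(1/52) = 183/364 ≈ 0.50275)
M*(-45) + (-2 + 5*6) = (183/364)*(-45) + (-2 + 5*6) = -8235/364 + (-2 + 30) = -8235/364 + 28 = 1957/364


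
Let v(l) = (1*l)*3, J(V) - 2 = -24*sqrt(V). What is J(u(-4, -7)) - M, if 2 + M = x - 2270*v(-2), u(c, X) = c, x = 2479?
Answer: -16095 - 48*I ≈ -16095.0 - 48.0*I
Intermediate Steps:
J(V) = 2 - 24*sqrt(V)
v(l) = 3*l (v(l) = l*3 = 3*l)
M = 16097 (M = -2 + (2479 - 6810*(-2)) = -2 + (2479 - 2270*(-6)) = -2 + (2479 + 13620) = -2 + 16099 = 16097)
J(u(-4, -7)) - M = (2 - 48*I) - 1*16097 = (2 - 48*I) - 16097 = -16095 - 48*I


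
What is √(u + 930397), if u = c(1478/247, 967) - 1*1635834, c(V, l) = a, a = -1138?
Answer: 5*I*√28263 ≈ 840.58*I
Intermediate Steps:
c(V, l) = -1138
u = -1636972 (u = -1138 - 1*1635834 = -1138 - 1635834 = -1636972)
√(u + 930397) = √(-1636972 + 930397) = √(-706575) = 5*I*√28263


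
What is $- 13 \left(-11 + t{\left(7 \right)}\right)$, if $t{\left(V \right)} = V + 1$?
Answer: $39$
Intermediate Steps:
$t{\left(V \right)} = 1 + V$
$- 13 \left(-11 + t{\left(7 \right)}\right) = - 13 \left(-11 + \left(1 + 7\right)\right) = - 13 \left(-11 + 8\right) = \left(-13\right) \left(-3\right) = 39$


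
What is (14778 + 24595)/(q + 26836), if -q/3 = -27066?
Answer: 39373/108034 ≈ 0.36445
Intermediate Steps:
q = 81198 (q = -3*(-27066) = 81198)
(14778 + 24595)/(q + 26836) = (14778 + 24595)/(81198 + 26836) = 39373/108034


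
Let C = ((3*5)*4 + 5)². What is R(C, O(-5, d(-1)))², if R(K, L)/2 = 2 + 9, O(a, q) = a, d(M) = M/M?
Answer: 484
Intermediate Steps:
d(M) = 1
C = 4225 (C = (15*4 + 5)² = (60 + 5)² = 65² = 4225)
R(K, L) = 22 (R(K, L) = 2*(2 + 9) = 2*11 = 22)
R(C, O(-5, d(-1)))² = 22² = 484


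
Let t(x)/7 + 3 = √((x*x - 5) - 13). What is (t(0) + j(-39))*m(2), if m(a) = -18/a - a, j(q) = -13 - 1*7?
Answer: 451 - 231*I*√2 ≈ 451.0 - 326.68*I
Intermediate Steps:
j(q) = -20 (j(q) = -13 - 7 = -20)
m(a) = -a - 18/a
t(x) = -21 + 7*√(-18 + x²) (t(x) = -21 + 7*√((x*x - 5) - 13) = -21 + 7*√((x² - 5) - 13) = -21 + 7*√((-5 + x²) - 13) = -21 + 7*√(-18 + x²))
(t(0) + j(-39))*m(2) = ((-21 + 7*√(-18 + 0²)) - 20)*(-1*2 - 18/2) = ((-21 + 7*√(-18 + 0)) - 20)*(-2 - 18*½) = ((-21 + 7*√(-18)) - 20)*(-2 - 9) = ((-21 + 7*(3*I*√2)) - 20)*(-11) = ((-21 + 21*I*√2) - 20)*(-11) = (-41 + 21*I*√2)*(-11) = 451 - 231*I*√2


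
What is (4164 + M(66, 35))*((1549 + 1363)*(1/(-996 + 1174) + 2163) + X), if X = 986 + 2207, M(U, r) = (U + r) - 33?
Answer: 2373584983944/89 ≈ 2.6669e+10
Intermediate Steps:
M(U, r) = -33 + U + r
X = 3193
(4164 + M(66, 35))*((1549 + 1363)*(1/(-996 + 1174) + 2163) + X) = (4164 + (-33 + 66 + 35))*((1549 + 1363)*(1/(-996 + 1174) + 2163) + 3193) = (4164 + 68)*(2912*(1/178 + 2163) + 3193) = 4232*(2912*(1/178 + 2163) + 3193) = 4232*(2912*(385015/178) + 3193) = 4232*(560581840/89 + 3193) = 4232*(560866017/89) = 2373584983944/89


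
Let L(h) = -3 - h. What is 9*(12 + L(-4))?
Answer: 117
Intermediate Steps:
9*(12 + L(-4)) = 9*(12 + (-3 - 1*(-4))) = 9*(12 + (-3 + 4)) = 9*(12 + 1) = 9*13 = 117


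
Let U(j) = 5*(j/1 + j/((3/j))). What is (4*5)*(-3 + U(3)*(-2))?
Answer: -1260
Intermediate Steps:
U(j) = 5*j + 5*j²/3 (U(j) = 5*(j*1 + j*(j/3)) = 5*(j + j²/3) = 5*j + 5*j²/3)
(4*5)*(-3 + U(3)*(-2)) = (4*5)*(-3 + ((5/3)*3*(3 + 3))*(-2)) = 20*(-3 + ((5/3)*3*6)*(-2)) = 20*(-3 + 30*(-2)) = 20*(-3 - 60) = 20*(-63) = -1260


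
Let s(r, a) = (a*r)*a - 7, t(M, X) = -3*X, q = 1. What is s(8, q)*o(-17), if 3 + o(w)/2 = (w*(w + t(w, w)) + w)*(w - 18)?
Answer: 41644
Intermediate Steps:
s(r, a) = -7 + r*a² (s(r, a) = r*a² - 7 = -7 + r*a²)
o(w) = -6 + 2*(-18 + w)*(w - 2*w²) (o(w) = -6 + 2*((w*(w - 3*w) + w)*(w - 18)) = -6 + 2*((w*(-2*w) + w)*(-18 + w)) = -6 + 2*((-2*w² + w)*(-18 + w)) = -6 + 2*((w - 2*w²)*(-18 + w)) = -6 + 2*((-18 + w)*(w - 2*w²)) = -6 + 2*(-18 + w)*(w - 2*w²))
s(8, q)*o(-17) = (-7 + 8*1²)*(-6 - 36*(-17) - 4*(-17)³ + 74*(-17)²) = (-7 + 8*1)*(-6 + 612 - 4*(-4913) + 74*289) = (-7 + 8)*(-6 + 612 + 19652 + 21386) = 1*41644 = 41644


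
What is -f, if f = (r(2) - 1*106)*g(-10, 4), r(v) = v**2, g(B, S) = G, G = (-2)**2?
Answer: 408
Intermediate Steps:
G = 4
g(B, S) = 4
f = -408 (f = (2**2 - 1*106)*4 = (4 - 106)*4 = -102*4 = -408)
-f = -1*(-408) = 408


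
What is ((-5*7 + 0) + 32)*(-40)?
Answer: 120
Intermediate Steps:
((-5*7 + 0) + 32)*(-40) = ((-35 + 0) + 32)*(-40) = (-35 + 32)*(-40) = -3*(-40) = 120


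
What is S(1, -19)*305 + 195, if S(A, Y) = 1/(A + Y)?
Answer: 3205/18 ≈ 178.06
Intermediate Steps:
S(1, -19)*305 + 195 = 305/(1 - 19) + 195 = 305/(-18) + 195 = -1/18*305 + 195 = -305/18 + 195 = 3205/18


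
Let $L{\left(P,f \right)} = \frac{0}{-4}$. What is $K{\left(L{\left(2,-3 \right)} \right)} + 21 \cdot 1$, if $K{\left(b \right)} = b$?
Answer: $21$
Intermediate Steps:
$L{\left(P,f \right)} = 0$ ($L{\left(P,f \right)} = 0 \left(- \frac{1}{4}\right) = 0$)
$K{\left(L{\left(2,-3 \right)} \right)} + 21 \cdot 1 = 0 + 21 \cdot 1 = 0 + 21 = 21$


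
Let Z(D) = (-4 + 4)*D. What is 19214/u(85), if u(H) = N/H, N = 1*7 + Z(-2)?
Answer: 1633190/7 ≈ 2.3331e+5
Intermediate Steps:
Z(D) = 0 (Z(D) = 0*D = 0)
N = 7 (N = 1*7 + 0 = 7 + 0 = 7)
u(H) = 7/H
19214/u(85) = 19214/((7/85)) = 19214/((7*(1/85))) = 19214/(7/85) = 19214*(85/7) = 1633190/7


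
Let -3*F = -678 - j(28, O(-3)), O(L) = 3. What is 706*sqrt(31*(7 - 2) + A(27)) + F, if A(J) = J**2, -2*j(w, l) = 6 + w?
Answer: 661/3 + 1412*sqrt(221) ≈ 21211.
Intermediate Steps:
j(w, l) = -3 - w/2 (j(w, l) = -(6 + w)/2 = -3 - w/2)
F = 661/3 (F = -(-678 - (-3 - 1/2*28))/3 = -(-678 - (-3 - 14))/3 = -(-678 - 1*(-17))/3 = -(-678 + 17)/3 = -1/3*(-661) = 661/3 ≈ 220.33)
706*sqrt(31*(7 - 2) + A(27)) + F = 706*sqrt(31*(7 - 2) + 27**2) + 661/3 = 706*sqrt(31*5 + 729) + 661/3 = 706*sqrt(155 + 729) + 661/3 = 706*sqrt(884) + 661/3 = 706*(2*sqrt(221)) + 661/3 = 1412*sqrt(221) + 661/3 = 661/3 + 1412*sqrt(221)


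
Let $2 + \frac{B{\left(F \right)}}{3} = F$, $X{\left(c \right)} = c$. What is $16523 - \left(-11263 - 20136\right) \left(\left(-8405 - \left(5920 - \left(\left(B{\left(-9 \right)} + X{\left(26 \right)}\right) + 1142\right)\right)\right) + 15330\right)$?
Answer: $67210383$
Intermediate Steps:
$B{\left(F \right)} = -6 + 3 F$
$16523 - \left(-11263 - 20136\right) \left(\left(-8405 - \left(5920 - \left(\left(B{\left(-9 \right)} + X{\left(26 \right)}\right) + 1142\right)\right)\right) + 15330\right) = 16523 - \left(-11263 - 20136\right) \left(\left(-8405 - \left(5920 - \left(\left(\left(-6 + 3 \left(-9\right)\right) + 26\right) + 1142\right)\right)\right) + 15330\right) = 16523 - - 31399 \left(\left(-8405 - \left(5920 - \left(\left(\left(-6 - 27\right) + 26\right) + 1142\right)\right)\right) + 15330\right) = 16523 - - 31399 \left(\left(-8405 - \left(5920 - \left(\left(-33 + 26\right) + 1142\right)\right)\right) + 15330\right) = 16523 - - 31399 \left(\left(-8405 - \left(5920 - \left(-7 + 1142\right)\right)\right) + 15330\right) = 16523 - - 31399 \left(\left(-8405 - \left(5920 - 1135\right)\right) + 15330\right) = 16523 - - 31399 \left(\left(-8405 - 4785\right) + 15330\right) = 16523 - - 31399 \left(-13190 + 15330\right) = 16523 - \left(-31399\right) 2140 = 16523 - -67193860 = 16523 + 67193860 = 67210383$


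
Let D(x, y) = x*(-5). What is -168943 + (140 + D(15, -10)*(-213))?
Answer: -152828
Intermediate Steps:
D(x, y) = -5*x
-168943 + (140 + D(15, -10)*(-213)) = -168943 + (140 - 5*15*(-213)) = -168943 + (140 - 75*(-213)) = -168943 + (140 + 15975) = -168943 + 16115 = -152828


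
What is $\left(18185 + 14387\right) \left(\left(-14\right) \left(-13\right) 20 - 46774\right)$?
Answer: $-1404960648$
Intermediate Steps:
$\left(18185 + 14387\right) \left(\left(-14\right) \left(-13\right) 20 - 46774\right) = 32572 \left(182 \cdot 20 - 46774\right) = 32572 \left(3640 - 46774\right) = 32572 \left(-43134\right) = -1404960648$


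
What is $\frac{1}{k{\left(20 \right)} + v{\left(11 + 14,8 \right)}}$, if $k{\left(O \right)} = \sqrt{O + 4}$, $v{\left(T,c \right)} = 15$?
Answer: $\frac{5}{67} - \frac{2 \sqrt{6}}{201} \approx 0.050254$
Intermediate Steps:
$k{\left(O \right)} = \sqrt{4 + O}$
$\frac{1}{k{\left(20 \right)} + v{\left(11 + 14,8 \right)}} = \frac{1}{\sqrt{4 + 20} + 15} = \frac{1}{\sqrt{24} + 15} = \frac{1}{2 \sqrt{6} + 15} = \frac{1}{15 + 2 \sqrt{6}}$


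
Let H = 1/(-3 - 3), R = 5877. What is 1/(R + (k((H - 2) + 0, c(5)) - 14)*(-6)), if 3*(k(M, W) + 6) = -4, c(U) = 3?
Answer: 1/6005 ≈ 0.00016653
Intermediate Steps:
H = -⅙ (H = 1/(-6) = -⅙ ≈ -0.16667)
k(M, W) = -22/3 (k(M, W) = -6 + (⅓)*(-4) = -6 - 4/3 = -22/3)
1/(R + (k((H - 2) + 0, c(5)) - 14)*(-6)) = 1/(5877 + (-22/3 - 14)*(-6)) = 1/(5877 - 64/3*(-6)) = 1/(5877 + 128) = 1/6005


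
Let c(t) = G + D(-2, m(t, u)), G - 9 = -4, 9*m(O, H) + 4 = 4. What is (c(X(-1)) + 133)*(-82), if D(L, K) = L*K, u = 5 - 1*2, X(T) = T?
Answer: -11316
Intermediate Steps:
u = 3 (u = 5 - 2 = 3)
m(O, H) = 0 (m(O, H) = -4/9 + (⅑)*4 = -4/9 + 4/9 = 0)
D(L, K) = K*L
G = 5 (G = 9 - 4 = 5)
c(t) = 5 (c(t) = 5 + 0*(-2) = 5 + 0 = 5)
(c(X(-1)) + 133)*(-82) = (5 + 133)*(-82) = 138*(-82) = -11316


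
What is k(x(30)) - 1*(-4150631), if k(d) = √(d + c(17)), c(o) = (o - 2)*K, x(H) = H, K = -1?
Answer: 4150631 + √15 ≈ 4.1506e+6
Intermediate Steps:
c(o) = 2 - o (c(o) = (o - 2)*(-1) = (-2 + o)*(-1) = 2 - o)
k(d) = √(-15 + d) (k(d) = √(d + (2 - 1*17)) = √(d + (2 - 17)) = √(d - 15) = √(-15 + d))
k(x(30)) - 1*(-4150631) = √(-15 + 30) - 1*(-4150631) = √15 + 4150631 = 4150631 + √15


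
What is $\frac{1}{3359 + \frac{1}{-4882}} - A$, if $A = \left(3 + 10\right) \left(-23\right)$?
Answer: $\frac{4903197345}{16398637} \approx 299.0$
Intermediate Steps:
$A = -299$ ($A = 13 \left(-23\right) = -299$)
$\frac{1}{3359 + \frac{1}{-4882}} - A = \frac{1}{3359 + \frac{1}{-4882}} - -299 = \frac{1}{3359 - \frac{1}{4882}} + 299 = \frac{1}{\frac{16398637}{4882}} + 299 = \frac{4882}{16398637} + 299 = \frac{4903197345}{16398637}$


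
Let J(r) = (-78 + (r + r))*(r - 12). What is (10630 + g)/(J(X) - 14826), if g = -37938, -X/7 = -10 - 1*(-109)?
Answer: -13654/508647 ≈ -0.026844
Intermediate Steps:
X = -693 (X = -7*(-10 - 1*(-109)) = -7*(-10 + 109) = -7*99 = -693)
J(r) = (-78 + 2*r)*(-12 + r)
(10630 + g)/(J(X) - 14826) = (10630 - 37938)/((936 - 102*(-693) + 2*(-693)**2) - 14826) = -27308/((936 + 70686 + 2*480249) - 14826) = -27308/((936 + 70686 + 960498) - 14826) = -27308/(1032120 - 14826) = -27308/1017294 = -27308*1/1017294 = -13654/508647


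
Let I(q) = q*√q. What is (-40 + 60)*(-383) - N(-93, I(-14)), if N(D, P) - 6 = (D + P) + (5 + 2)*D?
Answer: -6922 + 14*I*√14 ≈ -6922.0 + 52.383*I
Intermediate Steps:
I(q) = q^(3/2)
N(D, P) = 6 + P + 8*D (N(D, P) = 6 + ((D + P) + (5 + 2)*D) = 6 + ((D + P) + 7*D) = 6 + (P + 8*D) = 6 + P + 8*D)
(-40 + 60)*(-383) - N(-93, I(-14)) = (-40 + 60)*(-383) - (6 + (-14)^(3/2) + 8*(-93)) = 20*(-383) - (6 - 14*I*√14 - 744) = -7660 - (-738 - 14*I*√14) = -7660 + (738 + 14*I*√14) = -6922 + 14*I*√14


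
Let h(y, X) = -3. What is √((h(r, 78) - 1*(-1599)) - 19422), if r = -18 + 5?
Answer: I*√17826 ≈ 133.51*I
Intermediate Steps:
r = -13
√((h(r, 78) - 1*(-1599)) - 19422) = √((-3 - 1*(-1599)) - 19422) = √((-3 + 1599) - 19422) = √(1596 - 19422) = √(-17826) = I*√17826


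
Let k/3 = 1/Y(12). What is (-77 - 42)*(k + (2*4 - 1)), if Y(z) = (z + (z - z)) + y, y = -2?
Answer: -8687/10 ≈ -868.70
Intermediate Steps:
Y(z) = -2 + z (Y(z) = (z + (z - z)) - 2 = (z + 0) - 2 = z - 2 = -2 + z)
k = 3/10 (k = 3/(-2 + 12) = 3/10 ≈ 0.30000)
(-77 - 42)*(k + (2*4 - 1)) = (-77 - 42)*(3/10 + (2*4 - 1)) = -119*(3/10 + (8 - 1)) = -119*(3/10 + 7) = -119*73/10 = -8687/10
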